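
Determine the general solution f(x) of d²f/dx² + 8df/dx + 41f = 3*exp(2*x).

f = 3*exp(2*x)/61 + C1*cos(5*x)*exp(-4*x) + C2*exp(-4*x)*sin(5*x)

Characteristic equation r² + 8r + 41 = 0 has discriminant (8)² - 4·(41) = -100 < 0, so r = -4 ± 5i.
Hence f_h = C1*cos(5*x)*exp(-4*x) + C2*exp(-4*x)*sin(5*x).
Try f_p = A*exp(2*x). Substituting into the equation and dividing by exp(2*x) gives A = 3/61, so f_p = 3*exp(2*x)/61.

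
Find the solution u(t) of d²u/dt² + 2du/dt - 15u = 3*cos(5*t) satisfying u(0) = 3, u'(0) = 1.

u = -6*cos(5*t)/85 + 3*sin(5*t)/170 + 83*exp(-5*t)/80 + 553*exp(3*t)/272

Characteristic equation r² + 2r - 15 = 0 factors as (r - 3)(r + 5) = 0, so r = 3, -5.
Hence u_h = C1*exp(3*t) + C2*exp(-5*t).
Try u_p = A*cos(5*t) + B*sin(5*t). Substituting and equating the coefficients of cos(5t) and sin(5t) gives A = -6/85, B = 3/170, so u_p = -6*cos(5*t)/85 + 3*sin(5*t)/170.
General solution: u = -6*cos(5*t)/85 + 3*sin(5*t)/170 + C1*exp(3*t) + C2*exp(-5*t).
Apply the initial conditions: u(0) = -6/85 + C1 + C2 = 3 and u'(0) = 3/34 - 5*C2 + 3*C1 = 1. Solving gives C1 = 553/272, C2 = 83/80.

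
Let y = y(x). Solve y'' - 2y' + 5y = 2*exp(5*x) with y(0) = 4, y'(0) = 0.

y = exp(5*x)/10 - 11*exp(x)*sin(2*x)/5 + 39*cos(2*x)*exp(x)/10

Characteristic equation r² - 2r + 5 = 0 has discriminant (-2)² - 4·(5) = -16 < 0, so r = 1 ± 2i.
Hence y_h = C1*cos(2*x)*exp(x) + C2*exp(x)*sin(2*x).
Try y_p = A*exp(5*x). Substituting into the equation and dividing by exp(5*x) gives A = 1/10, so y_p = exp(5*x)/10.
General solution: y = exp(5*x)/10 + C1*cos(2*x)*exp(x) + C2*exp(x)*sin(2*x).
Apply the initial conditions: y(0) = 1/10 + C1 = 4 and y'(0) = 1/2 + C1 + 2*C2 = 0. Solving gives C1 = 39/10, C2 = -11/5.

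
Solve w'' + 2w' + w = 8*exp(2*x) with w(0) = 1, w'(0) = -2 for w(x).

w = exp(-x)/9 + 8*exp(2*x)/9 - 11*x*exp(-x)/3

Characteristic equation r² + 2r + 1 = 0 has discriminant (2)² - 4·(1) = 0, so r = -1 is a repeated root.
Hence w_h = (C1 + C2*x)*exp(-x).
Try w_p = A*exp(2*x). Substituting into the equation and dividing by exp(2*x) gives A = 8/9, so w_p = 8*exp(2*x)/9.
General solution: w = 8*exp(2*x)/9 + C1*exp(-x) + C2*x*exp(-x).
Apply the initial conditions: w(0) = 8/9 + C1 = 1 and w'(0) = 16/9 + C2 - C1 = -2. Solving gives C1 = 1/9, C2 = -11/3.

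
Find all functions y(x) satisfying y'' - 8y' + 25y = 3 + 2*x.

y = 91/625 + 2*x/25 + C1*cos(3*x)*exp(4*x) + C2*exp(4*x)*sin(3*x)

Characteristic equation r² - 8r + 25 = 0 has discriminant (-8)² - 4·(25) = -36 < 0, so r = 4 ± 3i.
Hence y_h = C1*cos(3*x)*exp(4*x) + C2*exp(4*x)*sin(3*x).
For the particular solution try y_p = A0 + A1*x. Substituting and matching coefficients of each power of x gives A0 = 91/625, A1 = 2/25, so y_p = 91/625 + 2*x/25.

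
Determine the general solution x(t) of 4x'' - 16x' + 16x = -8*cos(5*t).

x = 40*sin(5*t)/841 + 42*cos(5*t)/841 + C1*exp(2*t) + C2*t*exp(2*t)

Divide through by 4: x'' - 4x' + 4x = -2*cos(5*t).
Characteristic equation r² - 4r + 4 = 0 has discriminant (-4)² - 4·(4) = 0, so r = 2 is a repeated root.
Hence x_h = (C1 + C2*t)*exp(2*t).
Try x_p = A*cos(5*t) + B*sin(5*t). Substituting and equating the coefficients of cos(5t) and sin(5t) gives A = 42/841, B = 40/841, so x_p = 40*sin(5*t)/841 + 42*cos(5*t)/841.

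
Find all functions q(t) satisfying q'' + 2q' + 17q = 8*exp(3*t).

q = exp(3*t)/4 + C1*cos(4*t)*exp(-t) + C2*exp(-t)*sin(4*t)

Characteristic equation r² + 2r + 17 = 0 has discriminant (2)² - 4·(17) = -64 < 0, so r = -1 ± 4i.
Hence q_h = C1*cos(4*t)*exp(-t) + C2*exp(-t)*sin(4*t).
Try q_p = A*exp(3*t). Substituting into the equation and dividing by exp(3*t) gives A = 1/4, so q_p = exp(3*t)/4.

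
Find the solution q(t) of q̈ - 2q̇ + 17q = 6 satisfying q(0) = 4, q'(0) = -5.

q = 6/17 - 147*exp(t)*sin(4*t)/68 + 62*cos(4*t)*exp(t)/17

Characteristic equation r² - 2r + 17 = 0 has discriminant (-2)² - 4·(17) = -64 < 0, so r = 1 ± 4i.
Hence q_h = C1*cos(4*t)*exp(t) + C2*exp(t)*sin(4*t).
For the particular solution try q_p = A0. Substituting and matching coefficients of each power of t gives A0 = 6/17, so q_p = 6/17.
General solution: q = 6/17 + C1*cos(4*t)*exp(t) + C2*exp(t)*sin(4*t).
Apply the initial conditions: q(0) = 6/17 + C1 = 4 and q'(0) = C1 + 4*C2 = -5. Solving gives C1 = 62/17, C2 = -147/68.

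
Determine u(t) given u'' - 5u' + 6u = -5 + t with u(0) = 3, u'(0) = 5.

u = -25/36 - 23*exp(3*t)/9 + t/6 + 25*exp(2*t)/4

Characteristic equation r² - 5r + 6 = 0 factors as (r - 3)(r - 2) = 0, so r = 3, 2.
Hence u_h = C1*exp(3*t) + C2*exp(2*t).
For the particular solution try u_p = A0 + A1*t. Substituting and matching coefficients of each power of t gives A0 = -25/36, A1 = 1/6, so u_p = -25/36 + t/6.
General solution: u = -25/36 + t/6 + C1*exp(3*t) + C2*exp(2*t).
Apply the initial conditions: u(0) = -25/36 + C1 + C2 = 3 and u'(0) = 1/6 + 2*C2 + 3*C1 = 5. Solving gives C1 = -23/9, C2 = 25/4.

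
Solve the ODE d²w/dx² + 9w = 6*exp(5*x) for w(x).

Characteristic equation r² + 9 = 0 has discriminant (0)² - 4·(9) = -36 < 0, so r = ± 3i.
Hence w_h = C1*cos(3*x) + C2*sin(3*x).
Try w_p = A*exp(5*x). Substituting into the equation and dividing by exp(5*x) gives A = 3/17, so w_p = 3*exp(5*x)/17.

w = 3*exp(5*x)/17 + C1*cos(3*x) + C2*sin(3*x)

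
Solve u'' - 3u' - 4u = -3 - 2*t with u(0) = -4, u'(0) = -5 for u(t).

u = 3/8 + t/2 - 79*exp(4*t)/40 - 12*exp(-t)/5

Characteristic equation r² - 3r - 4 = 0 factors as (r + 1)(r - 4) = 0, so r = -1, 4.
Hence u_h = C1*exp(-t) + C2*exp(4*t).
For the particular solution try u_p = A0 + A1*t. Substituting and matching coefficients of each power of t gives A0 = 3/8, A1 = 1/2, so u_p = 3/8 + t/2.
General solution: u = 3/8 + t/2 + C1*exp(-t) + C2*exp(4*t).
Apply the initial conditions: u(0) = 3/8 + C1 + C2 = -4 and u'(0) = 1/2 - C1 + 4*C2 = -5. Solving gives C1 = -12/5, C2 = -79/40.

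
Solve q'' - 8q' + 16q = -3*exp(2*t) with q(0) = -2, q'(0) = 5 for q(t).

q = -5*exp(4*t)/4 - 3*exp(2*t)/4 + 23*t*exp(4*t)/2

Characteristic equation r² - 8r + 16 = 0 has discriminant (-8)² - 4·(16) = 0, so r = 4 is a repeated root.
Hence q_h = (C1 + C2*t)*exp(4*t).
Try q_p = A*exp(2*t). Substituting into the equation and dividing by exp(2*t) gives A = -3/4, so q_p = -3*exp(2*t)/4.
General solution: q = -3*exp(2*t)/4 + C1*exp(4*t) + C2*t*exp(4*t).
Apply the initial conditions: q(0) = -3/4 + C1 = -2 and q'(0) = -3/2 + C2 + 4*C1 = 5. Solving gives C1 = -5/4, C2 = 23/2.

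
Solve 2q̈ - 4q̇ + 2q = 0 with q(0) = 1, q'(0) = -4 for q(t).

Divide through by 2: q'' - 2q' + q = 0.
Characteristic equation r² - 2r + 1 = 0 has discriminant (-2)² - 4·(1) = 0, so r = 1 is a repeated root.
Hence q_h = (C1 + C2*t)*exp(t).
Apply the initial conditions: q(0) = C1 = 1 and q'(0) = C1 + C2 = -4. Solving gives C1 = 1, C2 = -5.

q = -5*t*exp(t) + exp(t)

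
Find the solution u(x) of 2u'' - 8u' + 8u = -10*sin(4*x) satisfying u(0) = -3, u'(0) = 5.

Divide through by 2: u'' - 4u' + 4u = -5*sin(4*x).
Characteristic equation r² - 4r + 4 = 0 has discriminant (-4)² - 4·(4) = 0, so r = 2 is a repeated root.
Hence u_h = (C1 + C2*x)*exp(2*x).
Try u_p = A*cos(4*x) + B*sin(4*x). Substituting and equating the coefficients of cos(4x) and sin(4x) gives A = -1/5, B = 3/20, so u_p = -cos(4*x)/5 + 3*sin(4*x)/20.
General solution: u = -cos(4*x)/5 + 3*sin(4*x)/20 + C1*exp(2*x) + C2*x*exp(2*x).
Apply the initial conditions: u(0) = -1/5 + C1 = -3 and u'(0) = 3/5 + C2 + 2*C1 = 5. Solving gives C1 = -14/5, C2 = 10.

u = -14*exp(2*x)/5 - cos(4*x)/5 + 3*sin(4*x)/20 + 10*x*exp(2*x)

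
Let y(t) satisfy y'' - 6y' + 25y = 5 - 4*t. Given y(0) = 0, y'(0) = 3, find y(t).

y = 101/625 - 4*t/25 - 101*cos(4*t)*exp(3*t)/625 + 1139*exp(3*t)*sin(4*t)/1250

Characteristic equation r² - 6r + 25 = 0 has discriminant (-6)² - 4·(25) = -64 < 0, so r = 3 ± 4i.
Hence y_h = C1*cos(4*t)*exp(3*t) + C2*exp(3*t)*sin(4*t).
For the particular solution try y_p = A0 + A1*t. Substituting and matching coefficients of each power of t gives A0 = 101/625, A1 = -4/25, so y_p = 101/625 - 4*t/25.
General solution: y = 101/625 - 4*t/25 + C1*cos(4*t)*exp(3*t) + C2*exp(3*t)*sin(4*t).
Apply the initial conditions: y(0) = 101/625 + C1 = 0 and y'(0) = -4/25 + 3*C1 + 4*C2 = 3. Solving gives C1 = -101/625, C2 = 1139/1250.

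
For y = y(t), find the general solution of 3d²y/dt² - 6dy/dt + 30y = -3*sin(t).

Divide through by 3: y'' - 2y' + 10y = -sin(t).
Characteristic equation r² - 2r + 10 = 0 has discriminant (-2)² - 4·(10) = -36 < 0, so r = 1 ± 3i.
Hence y_h = C1*cos(3*t)*exp(t) + C2*exp(t)*sin(3*t).
Try y_p = A*cos(t) + B*sin(t). Substituting and equating the coefficients of cos(t) and sin(t) gives A = -2/85, B = -9/85, so y_p = -9*sin(t)/85 - 2*cos(t)/85.

y = -9*sin(t)/85 - 2*cos(t)/85 + C1*cos(3*t)*exp(t) + C2*exp(t)*sin(3*t)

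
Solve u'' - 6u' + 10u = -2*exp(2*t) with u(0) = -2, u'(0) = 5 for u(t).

u = -exp(2*t) - cos(t)*exp(3*t) + 10*exp(3*t)*sin(t)

Characteristic equation r² - 6r + 10 = 0 has discriminant (-6)² - 4·(10) = -4 < 0, so r = 3 ± i.
Hence u_h = C1*cos(t)*exp(3*t) + C2*exp(3*t)*sin(t).
Try u_p = A*exp(2*t). Substituting into the equation and dividing by exp(2*t) gives A = -1, so u_p = -exp(2*t).
General solution: u = -exp(2*t) + C1*cos(t)*exp(3*t) + C2*exp(3*t)*sin(t).
Apply the initial conditions: u(0) = -1 + C1 = -2 and u'(0) = -2 + C2 + 3*C1 = 5. Solving gives C1 = -1, C2 = 10.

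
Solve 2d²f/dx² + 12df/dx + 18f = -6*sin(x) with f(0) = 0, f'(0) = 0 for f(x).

f = -9*exp(-3*x)/50 - 6*sin(x)/25 + 9*cos(x)/50 - 3*x*exp(-3*x)/10

Divide through by 2: f'' + 6f' + 9f = -3*sin(x).
Characteristic equation r² + 6r + 9 = 0 has discriminant (6)² - 4·(9) = 0, so r = -3 is a repeated root.
Hence f_h = (C1 + C2*x)*exp(-3*x).
Try f_p = A*cos(x) + B*sin(x). Substituting and equating the coefficients of cos(x) and sin(x) gives A = 9/50, B = -6/25, so f_p = -6*sin(x)/25 + 9*cos(x)/50.
General solution: f = -6*sin(x)/25 + 9*cos(x)/50 + C1*exp(-3*x) + C2*x*exp(-3*x).
Apply the initial conditions: f(0) = 9/50 + C1 = 0 and f'(0) = -6/25 + C2 - 3*C1 = 0. Solving gives C1 = -9/50, C2 = -3/10.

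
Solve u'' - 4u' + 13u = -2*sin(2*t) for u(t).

u = -18*sin(2*t)/145 - 16*cos(2*t)/145 + C1*cos(3*t)*exp(2*t) + C2*exp(2*t)*sin(3*t)

Characteristic equation r² - 4r + 13 = 0 has discriminant (-4)² - 4·(13) = -36 < 0, so r = 2 ± 3i.
Hence u_h = C1*cos(3*t)*exp(2*t) + C2*exp(2*t)*sin(3*t).
Try u_p = A*cos(2*t) + B*sin(2*t). Substituting and equating the coefficients of cos(2t) and sin(2t) gives A = -16/145, B = -18/145, so u_p = -18*sin(2*t)/145 - 16*cos(2*t)/145.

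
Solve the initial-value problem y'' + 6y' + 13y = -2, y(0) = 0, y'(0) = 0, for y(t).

Characteristic equation r² + 6r + 13 = 0 has discriminant (6)² - 4·(13) = -16 < 0, so r = -3 ± 2i.
Hence y_h = C1*cos(2*t)*exp(-3*t) + C2*exp(-3*t)*sin(2*t).
For the particular solution try y_p = A0. Substituting and matching coefficients of each power of t gives A0 = -2/13, so y_p = -2/13.
General solution: y = -2/13 + C1*cos(2*t)*exp(-3*t) + C2*exp(-3*t)*sin(2*t).
Apply the initial conditions: y(0) = -2/13 + C1 = 0 and y'(0) = -3*C1 + 2*C2 = 0. Solving gives C1 = 2/13, C2 = 3/13.

y = -2/13 + 2*cos(2*t)*exp(-3*t)/13 + 3*exp(-3*t)*sin(2*t)/13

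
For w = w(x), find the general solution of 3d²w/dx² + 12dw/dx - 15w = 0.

w = C1*exp(x) + C2*exp(-5*x)

Divide through by 3: w'' + 4w' - 5w = 0.
Characteristic equation r² + 4r - 5 = 0 factors as (r - 1)(r + 5) = 0, so r = 1, -5.
Hence w_h = C1*exp(x) + C2*exp(-5*x).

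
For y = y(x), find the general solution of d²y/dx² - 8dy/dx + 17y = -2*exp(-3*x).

y = -exp(-3*x)/25 + C1*cos(x)*exp(4*x) + C2*exp(4*x)*sin(x)

Characteristic equation r² - 8r + 17 = 0 has discriminant (-8)² - 4·(17) = -4 < 0, so r = 4 ± i.
Hence y_h = C1*cos(x)*exp(4*x) + C2*exp(4*x)*sin(x).
Try y_p = A*exp(-3*x). Substituting into the equation and dividing by exp(-3*x) gives A = -1/25, so y_p = -exp(-3*x)/25.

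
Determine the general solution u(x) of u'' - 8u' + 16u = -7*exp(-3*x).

u = -exp(-3*x)/7 + C1*exp(4*x) + C2*x*exp(4*x)

Characteristic equation r² - 8r + 16 = 0 has discriminant (-8)² - 4·(16) = 0, so r = 4 is a repeated root.
Hence u_h = (C1 + C2*x)*exp(4*x).
Try u_p = A*exp(-3*x). Substituting into the equation and dividing by exp(-3*x) gives A = -1/7, so u_p = -exp(-3*x)/7.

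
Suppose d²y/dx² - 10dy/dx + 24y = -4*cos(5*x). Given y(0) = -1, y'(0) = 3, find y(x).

Characteristic equation r² - 10r + 24 = 0 factors as (r - 4)(r - 6) = 0, so r = 4, 6.
Hence y_h = C1*exp(4*x) + C2*exp(6*x).
Try y_p = A*cos(5*x) + B*sin(5*x). Substituting and equating the coefficients of cos(5x) and sin(5x) gives A = 4/2501, B = 200/2501, so y_p = 4*cos(5*x)/2501 + 200*sin(5*x)/2501.
General solution: y = 4*cos(5*x)/2501 + 200*sin(5*x)/2501 + C1*exp(4*x) + C2*exp(6*x).
Apply the initial conditions: y(0) = 4/2501 + C1 + C2 = -1 and y'(0) = 1000/2501 + 4*C1 + 6*C2 = 3. Solving gives C1 = -353/82, C2 = 403/122.

y = -353*exp(4*x)/82 + 4*cos(5*x)/2501 + 200*sin(5*x)/2501 + 403*exp(6*x)/122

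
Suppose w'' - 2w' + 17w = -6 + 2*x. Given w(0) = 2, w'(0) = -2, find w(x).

w = -98/289 + 2*x/17 - 322*exp(x)*sin(4*x)/289 + 676*cos(4*x)*exp(x)/289

Characteristic equation r² - 2r + 17 = 0 has discriminant (-2)² - 4·(17) = -64 < 0, so r = 1 ± 4i.
Hence w_h = C1*cos(4*x)*exp(x) + C2*exp(x)*sin(4*x).
For the particular solution try w_p = A0 + A1*x. Substituting and matching coefficients of each power of x gives A0 = -98/289, A1 = 2/17, so w_p = -98/289 + 2*x/17.
General solution: w = -98/289 + 2*x/17 + C1*cos(4*x)*exp(x) + C2*exp(x)*sin(4*x).
Apply the initial conditions: w(0) = -98/289 + C1 = 2 and w'(0) = 2/17 + C1 + 4*C2 = -2. Solving gives C1 = 676/289, C2 = -322/289.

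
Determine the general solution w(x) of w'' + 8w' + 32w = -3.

Characteristic equation r² + 8r + 32 = 0 has discriminant (8)² - 4·(32) = -64 < 0, so r = -4 ± 4i.
Hence w_h = C1*cos(4*x)*exp(-4*x) + C2*exp(-4*x)*sin(4*x).
For the particular solution try w_p = A0. Substituting and matching coefficients of each power of x gives A0 = -3/32, so w_p = -3/32.

w = -3/32 + C1*cos(4*x)*exp(-4*x) + C2*exp(-4*x)*sin(4*x)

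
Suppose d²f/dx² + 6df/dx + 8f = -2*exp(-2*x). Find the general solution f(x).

f = C1*exp(-4*x) + C2*exp(-2*x) - x*exp(-2*x)

Characteristic equation r² + 6r + 8 = 0 factors as (r + 4)(r + 2) = 0, so r = -4, -2.
Hence f_h = C1*exp(-4*x) + C2*exp(-2*x).
Since exp(-2*x) solves the homogeneous equation (r = -2 is a root of multiplicity 1), multiply the trial by x. Try f_p = A*x*exp(-2*x). Substituting into the equation and dividing by exp(-2*x) gives A = -1, so f_p = -x*exp(-2*x).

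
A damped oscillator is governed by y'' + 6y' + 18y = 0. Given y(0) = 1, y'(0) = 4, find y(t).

y = cos(3*t)*exp(-3*t) + 7*exp(-3*t)*sin(3*t)/3

Characteristic equation r² + 6r + 18 = 0 has discriminant (6)² - 4·(18) = -36 < 0, so r = -3 ± 3i.
Hence y_h = C1*cos(3*t)*exp(-3*t) + C2*exp(-3*t)*sin(3*t).
Apply the initial conditions: y(0) = C1 = 1 and y'(0) = -3*C1 + 3*C2 = 4. Solving gives C1 = 1, C2 = 7/3.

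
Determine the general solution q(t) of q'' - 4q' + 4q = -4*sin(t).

Characteristic equation r² - 4r + 4 = 0 has discriminant (-4)² - 4·(4) = 0, so r = 2 is a repeated root.
Hence q_h = (C1 + C2*t)*exp(2*t).
Try q_p = A*cos(t) + B*sin(t). Substituting and equating the coefficients of cos(t) and sin(t) gives A = -16/25, B = -12/25, so q_p = -16*cos(t)/25 - 12*sin(t)/25.

q = -16*cos(t)/25 - 12*sin(t)/25 + C1*exp(2*t) + C2*t*exp(2*t)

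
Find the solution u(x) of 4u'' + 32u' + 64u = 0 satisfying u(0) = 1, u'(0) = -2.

Divide through by 4: u'' + 8u' + 16u = 0.
Characteristic equation r² + 8r + 16 = 0 has discriminant (8)² - 4·(16) = 0, so r = -4 is a repeated root.
Hence u_h = (C1 + C2*x)*exp(-4*x).
Apply the initial conditions: u(0) = C1 = 1 and u'(0) = C2 - 4*C1 = -2. Solving gives C1 = 1, C2 = 2.

u = 2*x*exp(-4*x) + exp(-4*x)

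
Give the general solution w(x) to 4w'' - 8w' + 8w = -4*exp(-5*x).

w = -exp(-5*x)/37 + C1*cos(x)*exp(x) + C2*exp(x)*sin(x)

Divide through by 4: w'' - 2w' + 2w = -exp(-5*x).
Characteristic equation r² - 2r + 2 = 0 has discriminant (-2)² - 4·(2) = -4 < 0, so r = 1 ± i.
Hence w_h = C1*cos(x)*exp(x) + C2*exp(x)*sin(x).
Try w_p = A*exp(-5*x). Substituting into the equation and dividing by exp(-5*x) gives A = -1/37, so w_p = -exp(-5*x)/37.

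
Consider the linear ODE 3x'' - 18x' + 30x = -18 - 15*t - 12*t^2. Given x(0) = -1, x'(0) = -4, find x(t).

x = -277/250 - 49*t/50 - 2*t**2/5 - 418*exp(3*t)*sin(t)/125 + 27*cos(t)*exp(3*t)/250

Divide through by 3: x'' - 6x' + 10x = -6 - 5*t - 4*t^2.
Characteristic equation r² - 6r + 10 = 0 has discriminant (-6)² - 4·(10) = -4 < 0, so r = 3 ± i.
Hence x_h = C1*cos(t)*exp(3*t) + C2*exp(3*t)*sin(t).
For the particular solution try x_p = A0 + A1*t + A2*t^2. Substituting and matching coefficients of each power of t gives A0 = -277/250, A1 = -49/50, A2 = -2/5, so x_p = -277/250 - 49*t/50 - 2*t^2/5.
General solution: x = -277/250 - 49*t/50 - 2*t^2/5 + C1*cos(t)*exp(3*t) + C2*exp(3*t)*sin(t).
Apply the initial conditions: x(0) = -277/250 + C1 = -1 and x'(0) = -49/50 + C2 + 3*C1 = -4. Solving gives C1 = 27/250, C2 = -418/125.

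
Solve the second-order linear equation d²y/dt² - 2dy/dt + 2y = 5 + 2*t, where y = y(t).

Characteristic equation r² - 2r + 2 = 0 has discriminant (-2)² - 4·(2) = -4 < 0, so r = 1 ± i.
Hence y_h = C1*cos(t)*exp(t) + C2*exp(t)*sin(t).
For the particular solution try y_p = A0 + A1*t. Substituting and matching coefficients of each power of t gives A0 = 7/2, A1 = 1, so y_p = 7/2 + t.

y = 7/2 + t + C1*cos(t)*exp(t) + C2*exp(t)*sin(t)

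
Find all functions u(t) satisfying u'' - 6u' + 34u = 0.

Characteristic equation r² - 6r + 34 = 0 has discriminant (-6)² - 4·(34) = -100 < 0, so r = 3 ± 5i.
Hence u_h = C1*cos(5*t)*exp(3*t) + C2*exp(3*t)*sin(5*t).

u = C1*cos(5*t)*exp(3*t) + C2*exp(3*t)*sin(5*t)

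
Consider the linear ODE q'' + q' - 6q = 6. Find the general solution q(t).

q = -1 + C1*exp(2*t) + C2*exp(-3*t)

Characteristic equation r² + r - 6 = 0 factors as (r - 2)(r + 3) = 0, so r = 2, -3.
Hence q_h = C1*exp(2*t) + C2*exp(-3*t).
For the particular solution try q_p = A0. Substituting and matching coefficients of each power of t gives A0 = -1, so q_p = -1.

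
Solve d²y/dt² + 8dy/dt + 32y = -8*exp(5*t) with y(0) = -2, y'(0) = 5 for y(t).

y = -8*exp(5*t)/97 - 219*exp(-4*t)*sin(4*t)/388 - 186*cos(4*t)*exp(-4*t)/97

Characteristic equation r² + 8r + 32 = 0 has discriminant (8)² - 4·(32) = -64 < 0, so r = -4 ± 4i.
Hence y_h = C1*cos(4*t)*exp(-4*t) + C2*exp(-4*t)*sin(4*t).
Try y_p = A*exp(5*t). Substituting into the equation and dividing by exp(5*t) gives A = -8/97, so y_p = -8*exp(5*t)/97.
General solution: y = -8*exp(5*t)/97 + C1*cos(4*t)*exp(-4*t) + C2*exp(-4*t)*sin(4*t).
Apply the initial conditions: y(0) = -8/97 + C1 = -2 and y'(0) = -40/97 - 4*C1 + 4*C2 = 5. Solving gives C1 = -186/97, C2 = -219/388.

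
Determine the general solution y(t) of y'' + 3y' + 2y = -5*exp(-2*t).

Characteristic equation r² + 3r + 2 = 0 factors as (r + 1)(r + 2) = 0, so r = -1, -2.
Hence y_h = C1*exp(-t) + C2*exp(-2*t).
Since exp(-2*t) solves the homogeneous equation (r = -2 is a root of multiplicity 1), multiply the trial by t. Try y_p = A*t*exp(-2*t). Substituting into the equation and dividing by exp(-2*t) gives A = 5, so y_p = 5*t*exp(-2*t).

y = C1*exp(-t) + C2*exp(-2*t) + 5*t*exp(-2*t)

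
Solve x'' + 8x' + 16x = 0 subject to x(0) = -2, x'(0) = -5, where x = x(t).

x = -2*exp(-4*t) - 13*t*exp(-4*t)

Characteristic equation r² + 8r + 16 = 0 has discriminant (8)² - 4·(16) = 0, so r = -4 is a repeated root.
Hence x_h = (C1 + C2*t)*exp(-4*t).
Apply the initial conditions: x(0) = C1 = -2 and x'(0) = C2 - 4*C1 = -5. Solving gives C1 = -2, C2 = -13.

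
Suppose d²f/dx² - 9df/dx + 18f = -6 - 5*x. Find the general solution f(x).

f = -17/36 - 5*x/18 + C1*exp(6*x) + C2*exp(3*x)

Characteristic equation r² - 9r + 18 = 0 factors as (r - 6)(r - 3) = 0, so r = 6, 3.
Hence f_h = C1*exp(6*x) + C2*exp(3*x).
For the particular solution try f_p = A0 + A1*x. Substituting and matching coefficients of each power of x gives A0 = -17/36, A1 = -5/18, so f_p = -17/36 - 5*x/18.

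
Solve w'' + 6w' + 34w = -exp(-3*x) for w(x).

Characteristic equation r² + 6r + 34 = 0 has discriminant (6)² - 4·(34) = -100 < 0, so r = -3 ± 5i.
Hence w_h = C1*cos(5*x)*exp(-3*x) + C2*exp(-3*x)*sin(5*x).
Try w_p = A*exp(-3*x). Substituting into the equation and dividing by exp(-3*x) gives A = -1/25, so w_p = -exp(-3*x)/25.

w = -exp(-3*x)/25 + C1*cos(5*x)*exp(-3*x) + C2*exp(-3*x)*sin(5*x)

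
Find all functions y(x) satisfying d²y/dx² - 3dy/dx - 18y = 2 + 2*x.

y = -5/54 - x/9 + C1*exp(-3*x) + C2*exp(6*x)

Characteristic equation r² - 3r - 18 = 0 factors as (r + 3)(r - 6) = 0, so r = -3, 6.
Hence y_h = C1*exp(-3*x) + C2*exp(6*x).
For the particular solution try y_p = A0 + A1*x. Substituting and matching coefficients of each power of x gives A0 = -5/54, A1 = -1/9, so y_p = -5/54 - x/9.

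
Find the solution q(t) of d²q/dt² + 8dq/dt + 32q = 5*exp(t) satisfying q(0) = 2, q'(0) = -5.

q = 5*exp(t)/41 + 49*exp(-4*t)*sin(4*t)/82 + 77*cos(4*t)*exp(-4*t)/41

Characteristic equation r² + 8r + 32 = 0 has discriminant (8)² - 4·(32) = -64 < 0, so r = -4 ± 4i.
Hence q_h = C1*cos(4*t)*exp(-4*t) + C2*exp(-4*t)*sin(4*t).
Try q_p = A*exp(t). Substituting into the equation and dividing by exp(t) gives A = 5/41, so q_p = 5*exp(t)/41.
General solution: q = 5*exp(t)/41 + C1*cos(4*t)*exp(-4*t) + C2*exp(-4*t)*sin(4*t).
Apply the initial conditions: q(0) = 5/41 + C1 = 2 and q'(0) = 5/41 - 4*C1 + 4*C2 = -5. Solving gives C1 = 77/41, C2 = 49/82.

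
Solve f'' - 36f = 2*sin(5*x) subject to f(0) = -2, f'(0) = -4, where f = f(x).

Characteristic equation r² - 36 = 0 factors as (r + 6)(r - 6) = 0, so r = -6, 6.
Hence f_h = C1*exp(-6*x) + C2*exp(6*x).
Try f_p = A*cos(5*x) + B*sin(5*x). Substituting and equating the coefficients of cos(5x) and sin(5x) gives A = 0, B = -2/61, so f_p = -2*sin(5*x)/61.
General solution: f = -2*sin(5*x)/61 + C1*exp(-6*x) + C2*exp(6*x).
Apply the initial conditions: f(0) = C1 + C2 = -2 and f'(0) = -10/61 - 6*C1 + 6*C2 = -4. Solving gives C1 = -83/122, C2 = -161/122.

f = -161*exp(6*x)/122 - 83*exp(-6*x)/122 - 2*sin(5*x)/61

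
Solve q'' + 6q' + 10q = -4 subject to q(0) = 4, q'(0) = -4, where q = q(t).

q = -2/5 + 22*cos(t)*exp(-3*t)/5 + 46*exp(-3*t)*sin(t)/5

Characteristic equation r² + 6r + 10 = 0 has discriminant (6)² - 4·(10) = -4 < 0, so r = -3 ± i.
Hence q_h = C1*cos(t)*exp(-3*t) + C2*exp(-3*t)*sin(t).
For the particular solution try q_p = A0. Substituting and matching coefficients of each power of t gives A0 = -2/5, so q_p = -2/5.
General solution: q = -2/5 + C1*cos(t)*exp(-3*t) + C2*exp(-3*t)*sin(t).
Apply the initial conditions: q(0) = -2/5 + C1 = 4 and q'(0) = C2 - 3*C1 = -4. Solving gives C1 = 22/5, C2 = 46/5.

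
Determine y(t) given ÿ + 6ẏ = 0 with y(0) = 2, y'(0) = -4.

y = 4/3 + 2*exp(-6*t)/3

Characteristic equation r² + 6r = 0 factors as (r + 6)r = 0, so r = -6, 0.
Hence y_h = C1*exp(-6*t) + C2.
Apply the initial conditions: y(0) = C1 + C2 = 2 and y'(0) = -6*C1 = -4. Solving gives C1 = 2/3, C2 = 4/3.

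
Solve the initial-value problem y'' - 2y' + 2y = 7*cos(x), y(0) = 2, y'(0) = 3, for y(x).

Characteristic equation r² - 2r + 2 = 0 has discriminant (-2)² - 4·(2) = -4 < 0, so r = 1 ± i.
Hence y_h = C1*cos(x)*exp(x) + C2*exp(x)*sin(x).
Try y_p = A*cos(x) + B*sin(x). Substituting and equating the coefficients of cos(x) and sin(x) gives A = 7/5, B = -14/5, so y_p = -14*sin(x)/5 + 7*cos(x)/5.
General solution: y = -14*sin(x)/5 + 7*cos(x)/5 + C1*cos(x)*exp(x) + C2*exp(x)*sin(x).
Apply the initial conditions: y(0) = 7/5 + C1 = 2 and y'(0) = -14/5 + C1 + C2 = 3. Solving gives C1 = 3/5, C2 = 26/5.

y = -14*sin(x)/5 + 7*cos(x)/5 + 3*cos(x)*exp(x)/5 + 26*exp(x)*sin(x)/5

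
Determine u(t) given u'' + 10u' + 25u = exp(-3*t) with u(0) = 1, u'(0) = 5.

u = exp(-3*t)/4 + 3*exp(-5*t)/4 + 19*t*exp(-5*t)/2

Characteristic equation r² + 10r + 25 = 0 has discriminant (10)² - 4·(25) = 0, so r = -5 is a repeated root.
Hence u_h = (C1 + C2*t)*exp(-5*t).
Try u_p = A*exp(-3*t). Substituting into the equation and dividing by exp(-3*t) gives A = 1/4, so u_p = exp(-3*t)/4.
General solution: u = exp(-3*t)/4 + C1*exp(-5*t) + C2*t*exp(-5*t).
Apply the initial conditions: u(0) = 1/4 + C1 = 1 and u'(0) = -3/4 + C2 - 5*C1 = 5. Solving gives C1 = 3/4, C2 = 19/2.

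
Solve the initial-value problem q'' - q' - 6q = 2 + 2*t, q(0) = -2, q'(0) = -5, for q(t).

Characteristic equation r² - r - 6 = 0 factors as (r - 3)(r + 2) = 0, so r = 3, -2.
Hence q_h = C1*exp(3*t) + C2*exp(-2*t).
For the particular solution try q_p = A0 + A1*t. Substituting and matching coefficients of each power of t gives A0 = -5/18, A1 = -1/3, so q_p = -5/18 - t/3.
General solution: q = -5/18 - t/3 + C1*exp(3*t) + C2*exp(-2*t).
Apply the initial conditions: q(0) = -5/18 + C1 + C2 = -2 and q'(0) = -1/3 - 2*C2 + 3*C1 = -5. Solving gives C1 = -73/45, C2 = -1/10.

q = -5/18 - 73*exp(3*t)/45 - t/3 - exp(-2*t)/10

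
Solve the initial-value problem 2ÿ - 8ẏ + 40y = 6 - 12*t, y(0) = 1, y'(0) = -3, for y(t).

y = 9/100 - 3*t/10 - 113*exp(2*t)*sin(4*t)/100 + 91*cos(4*t)*exp(2*t)/100

Divide through by 2: y'' - 4y' + 20y = 3 - 6*t.
Characteristic equation r² - 4r + 20 = 0 has discriminant (-4)² - 4·(20) = -64 < 0, so r = 2 ± 4i.
Hence y_h = C1*cos(4*t)*exp(2*t) + C2*exp(2*t)*sin(4*t).
For the particular solution try y_p = A0 + A1*t. Substituting and matching coefficients of each power of t gives A0 = 9/100, A1 = -3/10, so y_p = 9/100 - 3*t/10.
General solution: y = 9/100 - 3*t/10 + C1*cos(4*t)*exp(2*t) + C2*exp(2*t)*sin(4*t).
Apply the initial conditions: y(0) = 9/100 + C1 = 1 and y'(0) = -3/10 + 2*C1 + 4*C2 = -3. Solving gives C1 = 91/100, C2 = -113/100.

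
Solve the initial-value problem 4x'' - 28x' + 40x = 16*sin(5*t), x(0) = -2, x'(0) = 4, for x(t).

Divide through by 4: x'' - 7x' + 10x = 4*sin(5*t).
Characteristic equation r² - 7r + 10 = 0 factors as (r - 2)(r - 5) = 0, so r = 2, 5.
Hence x_h = C1*exp(2*t) + C2*exp(5*t).
Try x_p = A*cos(5*t) + B*sin(5*t). Substituting and equating the coefficients of cos(5t) and sin(5t) gives A = 14/145, B = -6/145, so x_p = -6*sin(5*t)/145 + 14*cos(5*t)/145.
General solution: x = -6*sin(5*t)/145 + 14*cos(5*t)/145 + C1*exp(2*t) + C2*exp(5*t).
Apply the initial conditions: x(0) = 14/145 + C1 + C2 = -2 and x'(0) = -6/29 + 2*C1 + 5*C2 = 4. Solving gives C1 = -142/29, C2 = 14/5.

x = -142*exp(2*t)/29 - 6*sin(5*t)/145 + 14*exp(5*t)/5 + 14*cos(5*t)/145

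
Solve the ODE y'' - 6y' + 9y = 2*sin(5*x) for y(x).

y = -8*sin(5*x)/289 + 15*cos(5*x)/289 + C1*exp(3*x) + C2*x*exp(3*x)

Characteristic equation r² - 6r + 9 = 0 has discriminant (-6)² - 4·(9) = 0, so r = 3 is a repeated root.
Hence y_h = (C1 + C2*x)*exp(3*x).
Try y_p = A*cos(5*x) + B*sin(5*x). Substituting and equating the coefficients of cos(5x) and sin(5x) gives A = 15/289, B = -8/289, so y_p = -8*sin(5*x)/289 + 15*cos(5*x)/289.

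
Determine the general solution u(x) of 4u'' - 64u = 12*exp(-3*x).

u = -3*exp(-3*x)/7 + C1*exp(-4*x) + C2*exp(4*x)

Divide through by 4: u'' - 16u = 3*exp(-3*x).
Characteristic equation r² - 16 = 0 factors as (r + 4)(r - 4) = 0, so r = -4, 4.
Hence u_h = C1*exp(-4*x) + C2*exp(4*x).
Try u_p = A*exp(-3*x). Substituting into the equation and dividing by exp(-3*x) gives A = -3/7, so u_p = -3*exp(-3*x)/7.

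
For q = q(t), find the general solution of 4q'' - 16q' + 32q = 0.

q = C1*cos(2*t)*exp(2*t) + C2*exp(2*t)*sin(2*t)

Divide through by 4: q'' - 4q' + 8q = 0.
Characteristic equation r² - 4r + 8 = 0 has discriminant (-4)² - 4·(8) = -16 < 0, so r = 2 ± 2i.
Hence q_h = C1*cos(2*t)*exp(2*t) + C2*exp(2*t)*sin(2*t).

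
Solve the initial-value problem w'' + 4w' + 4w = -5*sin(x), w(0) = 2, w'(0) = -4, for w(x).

w = -3*sin(x)/5 + 4*cos(x)/5 + 6*exp(-2*x)/5 - x*exp(-2*x)

Characteristic equation r² + 4r + 4 = 0 has discriminant (4)² - 4·(4) = 0, so r = -2 is a repeated root.
Hence w_h = (C1 + C2*x)*exp(-2*x).
Try w_p = A*cos(x) + B*sin(x). Substituting and equating the coefficients of cos(x) and sin(x) gives A = 4/5, B = -3/5, so w_p = -3*sin(x)/5 + 4*cos(x)/5.
General solution: w = -3*sin(x)/5 + 4*cos(x)/5 + C1*exp(-2*x) + C2*x*exp(-2*x).
Apply the initial conditions: w(0) = 4/5 + C1 = 2 and w'(0) = -3/5 + C2 - 2*C1 = -4. Solving gives C1 = 6/5, C2 = -1.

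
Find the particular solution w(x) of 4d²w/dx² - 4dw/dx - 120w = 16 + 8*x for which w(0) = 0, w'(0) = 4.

w = -59/450 - 82*exp(-5*x)/275 - x/15 + 85*exp(6*x)/198

Divide through by 4: w'' - w' - 30w = 4 + 2*x.
Characteristic equation r² - r - 30 = 0 factors as (r - 6)(r + 5) = 0, so r = 6, -5.
Hence w_h = C1*exp(6*x) + C2*exp(-5*x).
For the particular solution try w_p = A0 + A1*x. Substituting and matching coefficients of each power of x gives A0 = -59/450, A1 = -1/15, so w_p = -59/450 - x/15.
General solution: w = -59/450 - x/15 + C1*exp(6*x) + C2*exp(-5*x).
Apply the initial conditions: w(0) = -59/450 + C1 + C2 = 0 and w'(0) = -1/15 - 5*C2 + 6*C1 = 4. Solving gives C1 = 85/198, C2 = -82/275.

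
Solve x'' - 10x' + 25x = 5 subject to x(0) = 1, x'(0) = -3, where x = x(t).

Characteristic equation r² - 10r + 25 = 0 has discriminant (-10)² - 4·(25) = 0, so r = 5 is a repeated root.
Hence x_h = (C1 + C2*t)*exp(5*t).
For the particular solution try x_p = A0. Substituting and matching coefficients of each power of t gives A0 = 1/5, so x_p = 1/5.
General solution: x = 1/5 + C1*exp(5*t) + C2*t*exp(5*t).
Apply the initial conditions: x(0) = 1/5 + C1 = 1 and x'(0) = C2 + 5*C1 = -3. Solving gives C1 = 4/5, C2 = -7.

x = 1/5 + 4*exp(5*t)/5 - 7*t*exp(5*t)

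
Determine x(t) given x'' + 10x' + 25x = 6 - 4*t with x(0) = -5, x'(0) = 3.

x = 38/125 - 663*exp(-5*t)/125 - 4*t/25 - 584*t*exp(-5*t)/25

Characteristic equation r² + 10r + 25 = 0 has discriminant (10)² - 4·(25) = 0, so r = -5 is a repeated root.
Hence x_h = (C1 + C2*t)*exp(-5*t).
For the particular solution try x_p = A0 + A1*t. Substituting and matching coefficients of each power of t gives A0 = 38/125, A1 = -4/25, so x_p = 38/125 - 4*t/25.
General solution: x = 38/125 - 4*t/25 + C1*exp(-5*t) + C2*t*exp(-5*t).
Apply the initial conditions: x(0) = 38/125 + C1 = -5 and x'(0) = -4/25 + C2 - 5*C1 = 3. Solving gives C1 = -663/125, C2 = -584/25.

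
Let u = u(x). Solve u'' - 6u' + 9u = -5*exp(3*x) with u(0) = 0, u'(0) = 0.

Characteristic equation r² - 6r + 9 = 0 has discriminant (-6)² - 4·(9) = 0, so r = 3 is a repeated root.
Hence u_h = (C1 + C2*x)*exp(3*x).
Since exp(3*x) solves the homogeneous equation (r = 3 is a root of multiplicity 2), multiply the trial by x^2. Try u_p = A*x^2*exp(3*x). Substituting into the equation and dividing by exp(3*x) gives A = -5/2, so u_p = -5*x^2*exp(3*x)/2.
General solution: u = C1*exp(3*x) - 5*x^2*exp(3*x)/2 + C2*x*exp(3*x).
Apply the initial conditions: u(0) = C1 = 0 and u'(0) = C2 + 3*C1 = 0. Solving gives C1 = 0, C2 = 0.

u = -5*x**2*exp(3*x)/2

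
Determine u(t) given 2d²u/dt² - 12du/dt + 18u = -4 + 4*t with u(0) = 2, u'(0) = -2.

u = -2/27 + 2*t/9 + 56*exp(3*t)/27 - 76*t*exp(3*t)/9

Divide through by 2: u'' - 6u' + 9u = -2 + 2*t.
Characteristic equation r² - 6r + 9 = 0 has discriminant (-6)² - 4·(9) = 0, so r = 3 is a repeated root.
Hence u_h = (C1 + C2*t)*exp(3*t).
For the particular solution try u_p = A0 + A1*t. Substituting and matching coefficients of each power of t gives A0 = -2/27, A1 = 2/9, so u_p = -2/27 + 2*t/9.
General solution: u = -2/27 + 2*t/9 + C1*exp(3*t) + C2*t*exp(3*t).
Apply the initial conditions: u(0) = -2/27 + C1 = 2 and u'(0) = 2/9 + C2 + 3*C1 = -2. Solving gives C1 = 56/27, C2 = -76/9.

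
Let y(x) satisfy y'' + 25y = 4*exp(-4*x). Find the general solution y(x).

y = 4*exp(-4*x)/41 + C1*cos(5*x) + C2*sin(5*x)

Characteristic equation r² + 25 = 0 has discriminant (0)² - 4·(25) = -100 < 0, so r = ± 5i.
Hence y_h = C1*cos(5*x) + C2*sin(5*x).
Try y_p = A*exp(-4*x). Substituting into the equation and dividing by exp(-4*x) gives A = 4/41, so y_p = 4*exp(-4*x)/41.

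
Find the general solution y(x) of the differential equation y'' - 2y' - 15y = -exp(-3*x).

y = C1*exp(5*x) + C2*exp(-3*x) + x*exp(-3*x)/8

Characteristic equation r² - 2r - 15 = 0 factors as (r - 5)(r + 3) = 0, so r = 5, -3.
Hence y_h = C1*exp(5*x) + C2*exp(-3*x).
Since exp(-3*x) solves the homogeneous equation (r = -3 is a root of multiplicity 1), multiply the trial by x. Try y_p = A*x*exp(-3*x). Substituting into the equation and dividing by exp(-3*x) gives A = 1/8, so y_p = x*exp(-3*x)/8.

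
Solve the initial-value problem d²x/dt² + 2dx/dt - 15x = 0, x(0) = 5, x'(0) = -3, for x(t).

x = 9*exp(-5*t)/4 + 11*exp(3*t)/4

Characteristic equation r² + 2r - 15 = 0 factors as (r + 5)(r - 3) = 0, so r = -5, 3.
Hence x_h = C1*exp(-5*t) + C2*exp(3*t).
Apply the initial conditions: x(0) = C1 + C2 = 5 and x'(0) = -5*C1 + 3*C2 = -3. Solving gives C1 = 9/4, C2 = 11/4.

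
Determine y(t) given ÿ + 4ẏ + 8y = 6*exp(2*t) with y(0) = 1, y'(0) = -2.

Characteristic equation r² + 4r + 8 = 0 has discriminant (4)² - 4·(8) = -16 < 0, so r = -2 ± 2i.
Hence y_h = C1*cos(2*t)*exp(-2*t) + C2*exp(-2*t)*sin(2*t).
Try y_p = A*exp(2*t). Substituting into the equation and dividing by exp(2*t) gives A = 3/10, so y_p = 3*exp(2*t)/10.
General solution: y = 3*exp(2*t)/10 + C1*cos(2*t)*exp(-2*t) + C2*exp(-2*t)*sin(2*t).
Apply the initial conditions: y(0) = 3/10 + C1 = 1 and y'(0) = 3/5 - 2*C1 + 2*C2 = -2. Solving gives C1 = 7/10, C2 = -3/5.

y = 3*exp(2*t)/10 - 3*exp(-2*t)*sin(2*t)/5 + 7*cos(2*t)*exp(-2*t)/10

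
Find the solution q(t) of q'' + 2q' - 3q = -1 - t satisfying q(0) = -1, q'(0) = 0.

Characteristic equation r² + 2r - 3 = 0 factors as (r - 1)(r + 3) = 0, so r = 1, -3.
Hence q_h = C1*exp(t) + C2*exp(-3*t).
For the particular solution try q_p = A0 + A1*t. Substituting and matching coefficients of each power of t gives A0 = 5/9, A1 = 1/3, so q_p = 5/9 + t/3.
General solution: q = 5/9 + t/3 + C1*exp(t) + C2*exp(-3*t).
Apply the initial conditions: q(0) = 5/9 + C1 + C2 = -1 and q'(0) = 1/3 + C1 - 3*C2 = 0. Solving gives C1 = -5/4, C2 = -11/36.

q = 5/9 - 11*exp(-3*t)/36 - 5*exp(t)/4 + t/3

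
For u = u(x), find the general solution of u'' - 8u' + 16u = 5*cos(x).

u = -40*sin(x)/289 + 75*cos(x)/289 + C1*exp(4*x) + C2*x*exp(4*x)

Characteristic equation r² - 8r + 16 = 0 has discriminant (-8)² - 4·(16) = 0, so r = 4 is a repeated root.
Hence u_h = (C1 + C2*x)*exp(4*x).
Try u_p = A*cos(x) + B*sin(x). Substituting and equating the coefficients of cos(x) and sin(x) gives A = 75/289, B = -40/289, so u_p = -40*sin(x)/289 + 75*cos(x)/289.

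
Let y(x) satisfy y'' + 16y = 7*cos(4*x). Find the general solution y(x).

y = C1*cos(4*x) + C2*sin(4*x) + 7*x*sin(4*x)/8

Characteristic equation r² + 16 = 0 has discriminant (0)² - 4·(16) = -64 < 0, so r = ± 4i.
Hence y_h = C1*cos(4*x) + C2*sin(4*x).
Since ±4i are characteristic roots, multiply the trial by x. Try y_p = x*(A*cos(4*x) + B*sin(4*x)). Substituting and equating the coefficients of cos(4x) and sin(4x) gives A = 0, B = 7/8, so y_p = 7*x*sin(4*x)/8.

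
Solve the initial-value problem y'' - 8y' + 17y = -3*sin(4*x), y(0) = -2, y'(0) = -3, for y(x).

y = -96*cos(4*x)/1025 - 3*sin(4*x)/1025 - 1954*cos(x)*exp(4*x)/1025 + 4753*exp(4*x)*sin(x)/1025

Characteristic equation r² - 8r + 17 = 0 has discriminant (-8)² - 4·(17) = -4 < 0, so r = 4 ± i.
Hence y_h = C1*cos(x)*exp(4*x) + C2*exp(4*x)*sin(x).
Try y_p = A*cos(4*x) + B*sin(4*x). Substituting and equating the coefficients of cos(4x) and sin(4x) gives A = -96/1025, B = -3/1025, so y_p = -96*cos(4*x)/1025 - 3*sin(4*x)/1025.
General solution: y = -96*cos(4*x)/1025 - 3*sin(4*x)/1025 + C1*cos(x)*exp(4*x) + C2*exp(4*x)*sin(x).
Apply the initial conditions: y(0) = -96/1025 + C1 = -2 and y'(0) = -12/1025 + C2 + 4*C1 = -3. Solving gives C1 = -1954/1025, C2 = 4753/1025.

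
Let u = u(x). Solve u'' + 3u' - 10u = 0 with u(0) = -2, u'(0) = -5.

u = -15*exp(2*x)/7 + exp(-5*x)/7

Characteristic equation r² + 3r - 10 = 0 factors as (r - 2)(r + 5) = 0, so r = 2, -5.
Hence u_h = C1*exp(2*x) + C2*exp(-5*x).
Apply the initial conditions: u(0) = C1 + C2 = -2 and u'(0) = -5*C2 + 2*C1 = -5. Solving gives C1 = -15/7, C2 = 1/7.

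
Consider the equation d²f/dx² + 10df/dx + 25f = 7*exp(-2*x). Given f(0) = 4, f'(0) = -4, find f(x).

f = 7*exp(-2*x)/9 + 29*exp(-5*x)/9 + 41*x*exp(-5*x)/3

Characteristic equation r² + 10r + 25 = 0 has discriminant (10)² - 4·(25) = 0, so r = -5 is a repeated root.
Hence f_h = (C1 + C2*x)*exp(-5*x).
Try f_p = A*exp(-2*x). Substituting into the equation and dividing by exp(-2*x) gives A = 7/9, so f_p = 7*exp(-2*x)/9.
General solution: f = 7*exp(-2*x)/9 + C1*exp(-5*x) + C2*x*exp(-5*x).
Apply the initial conditions: f(0) = 7/9 + C1 = 4 and f'(0) = -14/9 + C2 - 5*C1 = -4. Solving gives C1 = 29/9, C2 = 41/3.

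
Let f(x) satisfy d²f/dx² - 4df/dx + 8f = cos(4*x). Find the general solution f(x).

f = -sin(4*x)/20 - cos(4*x)/40 + C1*cos(2*x)*exp(2*x) + C2*exp(2*x)*sin(2*x)

Characteristic equation r² - 4r + 8 = 0 has discriminant (-4)² - 4·(8) = -16 < 0, so r = 2 ± 2i.
Hence f_h = C1*cos(2*x)*exp(2*x) + C2*exp(2*x)*sin(2*x).
Try f_p = A*cos(4*x) + B*sin(4*x). Substituting and equating the coefficients of cos(4x) and sin(4x) gives A = -1/40, B = -1/20, so f_p = -sin(4*x)/20 - cos(4*x)/40.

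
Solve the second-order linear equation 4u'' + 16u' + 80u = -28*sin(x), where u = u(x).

Divide through by 4: u'' + 4u' + 20u = -7*sin(x).
Characteristic equation r² + 4r + 20 = 0 has discriminant (4)² - 4·(20) = -64 < 0, so r = -2 ± 4i.
Hence u_h = C1*cos(4*x)*exp(-2*x) + C2*exp(-2*x)*sin(4*x).
Try u_p = A*cos(x) + B*sin(x). Substituting and equating the coefficients of cos(x) and sin(x) gives A = 28/377, B = -133/377, so u_p = -133*sin(x)/377 + 28*cos(x)/377.

u = -133*sin(x)/377 + 28*cos(x)/377 + C1*cos(4*x)*exp(-2*x) + C2*exp(-2*x)*sin(4*x)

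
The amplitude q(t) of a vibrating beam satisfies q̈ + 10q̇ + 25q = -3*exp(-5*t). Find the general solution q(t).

q = C1*exp(-5*t) - 3*t**2*exp(-5*t)/2 + C2*t*exp(-5*t)

Characteristic equation r² + 10r + 25 = 0 has discriminant (10)² - 4·(25) = 0, so r = -5 is a repeated root.
Hence q_h = (C1 + C2*t)*exp(-5*t).
Since exp(-5*t) solves the homogeneous equation (r = -5 is a root of multiplicity 2), multiply the trial by t^2. Try q_p = A*t^2*exp(-5*t). Substituting into the equation and dividing by exp(-5*t) gives A = -3/2, so q_p = -3*t^2*exp(-5*t)/2.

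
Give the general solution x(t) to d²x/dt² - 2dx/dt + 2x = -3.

Characteristic equation r² - 2r + 2 = 0 has discriminant (-2)² - 4·(2) = -4 < 0, so r = 1 ± i.
Hence x_h = C1*cos(t)*exp(t) + C2*exp(t)*sin(t).
For the particular solution try x_p = A0. Substituting and matching coefficients of each power of t gives A0 = -3/2, so x_p = -3/2.

x = -3/2 + C1*cos(t)*exp(t) + C2*exp(t)*sin(t)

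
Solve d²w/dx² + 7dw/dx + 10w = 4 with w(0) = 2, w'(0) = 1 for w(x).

Characteristic equation r² + 7r + 10 = 0 factors as (r + 2)(r + 5) = 0, so r = -2, -5.
Hence w_h = C1*exp(-2*x) + C2*exp(-5*x).
For the particular solution try w_p = A0. Substituting and matching coefficients of each power of x gives A0 = 2/5, so w_p = 2/5.
General solution: w = 2/5 + C1*exp(-2*x) + C2*exp(-5*x).
Apply the initial conditions: w(0) = 2/5 + C1 + C2 = 2 and w'(0) = -5*C2 - 2*C1 = 1. Solving gives C1 = 3, C2 = -7/5.

w = 2/5 + 3*exp(-2*x) - 7*exp(-5*x)/5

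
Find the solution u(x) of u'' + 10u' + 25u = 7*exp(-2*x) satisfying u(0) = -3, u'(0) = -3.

u = -34*exp(-5*x)/9 + 7*exp(-2*x)/9 - 61*x*exp(-5*x)/3

Characteristic equation r² + 10r + 25 = 0 has discriminant (10)² - 4·(25) = 0, so r = -5 is a repeated root.
Hence u_h = (C1 + C2*x)*exp(-5*x).
Try u_p = A*exp(-2*x). Substituting into the equation and dividing by exp(-2*x) gives A = 7/9, so u_p = 7*exp(-2*x)/9.
General solution: u = 7*exp(-2*x)/9 + C1*exp(-5*x) + C2*x*exp(-5*x).
Apply the initial conditions: u(0) = 7/9 + C1 = -3 and u'(0) = -14/9 + C2 - 5*C1 = -3. Solving gives C1 = -34/9, C2 = -61/3.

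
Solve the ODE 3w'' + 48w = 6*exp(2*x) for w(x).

w = exp(2*x)/10 + C1*cos(4*x) + C2*sin(4*x)

Divide through by 3: w'' + 16w = 2*exp(2*x).
Characteristic equation r² + 16 = 0 has discriminant (0)² - 4·(16) = -64 < 0, so r = ± 4i.
Hence w_h = C1*cos(4*x) + C2*sin(4*x).
Try w_p = A*exp(2*x). Substituting into the equation and dividing by exp(2*x) gives A = 1/10, so w_p = exp(2*x)/10.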